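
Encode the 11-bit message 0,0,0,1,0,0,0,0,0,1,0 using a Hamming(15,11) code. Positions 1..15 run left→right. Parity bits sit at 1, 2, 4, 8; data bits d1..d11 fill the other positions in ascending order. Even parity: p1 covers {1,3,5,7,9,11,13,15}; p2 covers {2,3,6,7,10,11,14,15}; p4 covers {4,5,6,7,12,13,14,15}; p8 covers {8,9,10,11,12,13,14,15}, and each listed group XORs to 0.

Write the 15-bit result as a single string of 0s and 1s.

100000110000010

Place data at non-parity positions: p1 p2 0 p4 0 0 1 p8 0 0 0 0 0 1 0
p1 (pos 1,3,5,7,9,11,13,15): XOR of data positions = 0⊕0⊕1⊕0⊕0⊕0⊕0 = 1
p2 (pos 2,3,6,7,10,11,14,15): XOR of data positions = 0⊕0⊕1⊕0⊕0⊕1⊕0 = 0
p4 (pos 4,5,6,7,12,13,14,15): XOR of data positions = 0⊕0⊕1⊕0⊕0⊕1⊕0 = 0
p8 (pos 8,9,10,11,12,13,14,15): XOR of data positions = 0⊕0⊕0⊕0⊕0⊕1⊕0 = 1
Codeword: 100000110000010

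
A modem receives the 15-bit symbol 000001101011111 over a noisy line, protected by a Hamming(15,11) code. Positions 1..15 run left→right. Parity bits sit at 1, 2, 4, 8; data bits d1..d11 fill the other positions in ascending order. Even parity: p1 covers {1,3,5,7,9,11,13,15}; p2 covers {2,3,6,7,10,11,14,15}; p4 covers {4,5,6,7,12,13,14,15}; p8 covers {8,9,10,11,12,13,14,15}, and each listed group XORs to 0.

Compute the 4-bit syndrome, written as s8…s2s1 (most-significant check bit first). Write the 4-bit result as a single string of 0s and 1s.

s1 (pos 1,3,5,7,9,11,13,15): 0⊕0⊕0⊕1⊕1⊕1⊕1⊕1 = 1
s2 (pos 2,3,6,7,10,11,14,15): 0⊕0⊕1⊕1⊕0⊕1⊕1⊕1 = 1
s4 (pos 4,5,6,7,12,13,14,15): 0⊕0⊕1⊕1⊕1⊕1⊕1⊕1 = 0
s8 (pos 8,9,10,11,12,13,14,15): 0⊕1⊕0⊕1⊕1⊕1⊕1⊕1 = 0
Syndrome s8…s1 = 0011 → error at position 3.

0011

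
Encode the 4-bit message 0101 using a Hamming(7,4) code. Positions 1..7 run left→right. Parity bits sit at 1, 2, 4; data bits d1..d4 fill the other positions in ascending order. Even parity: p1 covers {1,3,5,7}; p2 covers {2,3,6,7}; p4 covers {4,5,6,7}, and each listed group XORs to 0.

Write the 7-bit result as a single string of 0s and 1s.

0100101

Place data at non-parity positions: p1 p2 0 p4 1 0 1
p1 (pos 1,3,5,7): XOR of data positions = 0⊕1⊕1 = 0
p2 (pos 2,3,6,7): XOR of data positions = 0⊕0⊕1 = 1
p4 (pos 4,5,6,7): XOR of data positions = 1⊕0⊕1 = 0
Codeword: 0100101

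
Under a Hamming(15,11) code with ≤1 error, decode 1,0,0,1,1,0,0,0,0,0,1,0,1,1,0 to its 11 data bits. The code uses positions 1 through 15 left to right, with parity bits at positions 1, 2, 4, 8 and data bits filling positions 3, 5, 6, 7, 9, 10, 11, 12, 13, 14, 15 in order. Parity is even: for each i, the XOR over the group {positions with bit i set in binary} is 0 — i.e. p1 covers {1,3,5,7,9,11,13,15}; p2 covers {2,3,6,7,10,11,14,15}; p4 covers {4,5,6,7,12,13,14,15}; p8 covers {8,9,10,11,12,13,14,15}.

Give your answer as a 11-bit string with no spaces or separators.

01000010110

s1 (pos 1,3,5,7,9,11,13,15): 1⊕0⊕1⊕0⊕0⊕1⊕1⊕0 = 0
s2 (pos 2,3,6,7,10,11,14,15): 0⊕0⊕0⊕0⊕0⊕1⊕1⊕0 = 0
s4 (pos 4,5,6,7,12,13,14,15): 1⊕1⊕0⊕0⊕0⊕1⊕1⊕0 = 0
s8 (pos 8,9,10,11,12,13,14,15): 0⊕0⊕0⊕1⊕0⊕1⊕1⊕0 = 1
Syndrome s8…s1 = 1000 → error at position 8.
Flip position 8: 100110000010110 → 100110010010110
Read data bits from positions 3,5,6,7,9,10,11,12,13,14,15: 01000010110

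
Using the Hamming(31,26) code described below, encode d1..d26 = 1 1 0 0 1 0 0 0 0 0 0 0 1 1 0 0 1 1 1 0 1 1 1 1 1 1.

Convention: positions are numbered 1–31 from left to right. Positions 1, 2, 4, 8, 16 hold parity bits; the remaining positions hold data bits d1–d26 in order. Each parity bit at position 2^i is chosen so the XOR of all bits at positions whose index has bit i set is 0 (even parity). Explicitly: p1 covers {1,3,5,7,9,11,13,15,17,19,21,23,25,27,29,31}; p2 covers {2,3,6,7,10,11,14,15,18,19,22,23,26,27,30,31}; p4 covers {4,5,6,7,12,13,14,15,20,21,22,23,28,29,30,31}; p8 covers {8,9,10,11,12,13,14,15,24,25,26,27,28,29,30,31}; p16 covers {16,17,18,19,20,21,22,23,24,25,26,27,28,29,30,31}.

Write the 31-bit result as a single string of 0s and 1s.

Place data at non-parity positions: p1 p2 1 p4 1 0 0 p8 1 0 0 0 0 0 0 p16 0 1 1 0 0 1 1 1 0 1 1 1 1 1 1
p1 (pos 1,3,5,7,9,11,13,15,17,19,21,23,25,27,29,31): XOR of data positions = 1⊕1⊕0⊕1⊕0⊕0⊕0⊕0⊕1⊕0⊕1⊕0⊕1⊕1⊕1 = 0
p2 (pos 2,3,6,7,10,11,14,15,18,19,22,23,26,27,30,31): XOR of data positions = 1⊕0⊕0⊕0⊕0⊕0⊕0⊕1⊕1⊕1⊕1⊕1⊕1⊕1⊕1 = 1
p4 (pos 4,5,6,7,12,13,14,15,20,21,22,23,28,29,30,31): XOR of data positions = 1⊕0⊕0⊕0⊕0⊕0⊕0⊕0⊕0⊕1⊕1⊕1⊕1⊕1⊕1 = 1
p8 (pos 8,9,10,11,12,13,14,15,24,25,26,27,28,29,30,31): XOR of data positions = 1⊕0⊕0⊕0⊕0⊕0⊕0⊕1⊕0⊕1⊕1⊕1⊕1⊕1⊕1 = 0
p16 (pos 16,17,18,19,20,21,22,23,24,25,26,27,28,29,30,31): XOR of data positions = 0⊕1⊕1⊕0⊕0⊕1⊕1⊕1⊕0⊕1⊕1⊕1⊕1⊕1⊕1 = 1
Codeword: 0111100010000001011001110111111

0111100010000001011001110111111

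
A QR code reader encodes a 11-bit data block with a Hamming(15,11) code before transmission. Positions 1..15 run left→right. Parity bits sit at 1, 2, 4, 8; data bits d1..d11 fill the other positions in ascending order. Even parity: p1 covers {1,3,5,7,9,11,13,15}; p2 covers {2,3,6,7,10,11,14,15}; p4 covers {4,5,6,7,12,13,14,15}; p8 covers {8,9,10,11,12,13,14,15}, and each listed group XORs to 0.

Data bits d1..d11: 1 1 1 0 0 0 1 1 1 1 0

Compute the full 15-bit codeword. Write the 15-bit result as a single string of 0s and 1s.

001111000011110

Place data at non-parity positions: p1 p2 1 p4 1 1 0 p8 0 0 1 1 1 1 0
p1 (pos 1,3,5,7,9,11,13,15): XOR of data positions = 1⊕1⊕0⊕0⊕1⊕1⊕0 = 0
p2 (pos 2,3,6,7,10,11,14,15): XOR of data positions = 1⊕1⊕0⊕0⊕1⊕1⊕0 = 0
p4 (pos 4,5,6,7,12,13,14,15): XOR of data positions = 1⊕1⊕0⊕1⊕1⊕1⊕0 = 1
p8 (pos 8,9,10,11,12,13,14,15): XOR of data positions = 0⊕0⊕1⊕1⊕1⊕1⊕0 = 0
Codeword: 001111000011110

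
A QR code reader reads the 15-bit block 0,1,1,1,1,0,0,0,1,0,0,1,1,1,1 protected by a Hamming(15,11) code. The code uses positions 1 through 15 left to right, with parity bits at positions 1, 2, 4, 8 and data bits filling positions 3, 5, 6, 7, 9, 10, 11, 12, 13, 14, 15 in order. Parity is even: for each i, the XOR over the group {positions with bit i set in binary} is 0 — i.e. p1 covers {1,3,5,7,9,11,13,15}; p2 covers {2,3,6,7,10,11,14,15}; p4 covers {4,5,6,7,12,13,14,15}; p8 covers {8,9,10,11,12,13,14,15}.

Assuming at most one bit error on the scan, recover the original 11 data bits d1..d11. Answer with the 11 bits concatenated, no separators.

11000001111

s1 (pos 1,3,5,7,9,11,13,15): 0⊕1⊕1⊕0⊕1⊕0⊕1⊕1 = 1
s2 (pos 2,3,6,7,10,11,14,15): 1⊕1⊕0⊕0⊕0⊕0⊕1⊕1 = 0
s4 (pos 4,5,6,7,12,13,14,15): 1⊕1⊕0⊕0⊕1⊕1⊕1⊕1 = 0
s8 (pos 8,9,10,11,12,13,14,15): 0⊕1⊕0⊕0⊕1⊕1⊕1⊕1 = 1
Syndrome s8…s1 = 1001 → error at position 9.
Flip position 9: 011110001001111 → 011110000001111
Read data bits from positions 3,5,6,7,9,10,11,12,13,14,15: 11000001111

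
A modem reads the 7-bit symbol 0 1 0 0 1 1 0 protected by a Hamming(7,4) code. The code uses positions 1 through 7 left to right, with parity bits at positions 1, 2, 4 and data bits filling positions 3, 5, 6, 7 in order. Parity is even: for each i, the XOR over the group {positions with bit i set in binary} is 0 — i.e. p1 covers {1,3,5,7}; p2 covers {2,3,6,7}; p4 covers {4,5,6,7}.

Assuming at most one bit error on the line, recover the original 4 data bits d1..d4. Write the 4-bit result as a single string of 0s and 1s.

0110

s1 (pos 1,3,5,7): 0⊕0⊕1⊕0 = 1
s2 (pos 2,3,6,7): 1⊕0⊕1⊕0 = 0
s4 (pos 4,5,6,7): 0⊕1⊕1⊕0 = 0
Syndrome s4…s1 = 001 → error at position 1.
Flip position 1: 0100110 → 1100110
Read data bits from positions 3,5,6,7: 0110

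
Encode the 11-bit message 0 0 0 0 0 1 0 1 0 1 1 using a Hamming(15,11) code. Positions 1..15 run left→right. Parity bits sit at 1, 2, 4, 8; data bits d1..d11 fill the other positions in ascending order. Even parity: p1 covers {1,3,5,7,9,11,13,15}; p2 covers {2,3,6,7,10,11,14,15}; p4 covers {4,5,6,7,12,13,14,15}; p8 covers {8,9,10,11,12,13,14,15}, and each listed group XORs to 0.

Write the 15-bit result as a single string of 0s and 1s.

110100000101011

Place data at non-parity positions: p1 p2 0 p4 0 0 0 p8 0 1 0 1 0 1 1
p1 (pos 1,3,5,7,9,11,13,15): XOR of data positions = 0⊕0⊕0⊕0⊕0⊕0⊕1 = 1
p2 (pos 2,3,6,7,10,11,14,15): XOR of data positions = 0⊕0⊕0⊕1⊕0⊕1⊕1 = 1
p4 (pos 4,5,6,7,12,13,14,15): XOR of data positions = 0⊕0⊕0⊕1⊕0⊕1⊕1 = 1
p8 (pos 8,9,10,11,12,13,14,15): XOR of data positions = 0⊕1⊕0⊕1⊕0⊕1⊕1 = 0
Codeword: 110100000101011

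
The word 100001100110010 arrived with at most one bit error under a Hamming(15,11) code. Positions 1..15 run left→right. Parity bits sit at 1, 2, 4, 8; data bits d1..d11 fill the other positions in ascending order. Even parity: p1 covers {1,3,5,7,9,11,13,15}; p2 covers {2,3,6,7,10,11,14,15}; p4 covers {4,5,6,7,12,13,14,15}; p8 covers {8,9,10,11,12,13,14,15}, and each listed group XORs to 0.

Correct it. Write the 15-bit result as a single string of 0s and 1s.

s1 (pos 1,3,5,7,9,11,13,15): 1⊕0⊕0⊕1⊕0⊕1⊕0⊕0 = 1
s2 (pos 2,3,6,7,10,11,14,15): 0⊕0⊕1⊕1⊕1⊕1⊕1⊕0 = 1
s4 (pos 4,5,6,7,12,13,14,15): 0⊕0⊕1⊕1⊕0⊕0⊕1⊕0 = 1
s8 (pos 8,9,10,11,12,13,14,15): 0⊕0⊕1⊕1⊕0⊕0⊕1⊕0 = 1
Syndrome s8…s1 = 1111 → error at position 15.
Flip position 15: 100001100110010 → 100001100110011

100001100110011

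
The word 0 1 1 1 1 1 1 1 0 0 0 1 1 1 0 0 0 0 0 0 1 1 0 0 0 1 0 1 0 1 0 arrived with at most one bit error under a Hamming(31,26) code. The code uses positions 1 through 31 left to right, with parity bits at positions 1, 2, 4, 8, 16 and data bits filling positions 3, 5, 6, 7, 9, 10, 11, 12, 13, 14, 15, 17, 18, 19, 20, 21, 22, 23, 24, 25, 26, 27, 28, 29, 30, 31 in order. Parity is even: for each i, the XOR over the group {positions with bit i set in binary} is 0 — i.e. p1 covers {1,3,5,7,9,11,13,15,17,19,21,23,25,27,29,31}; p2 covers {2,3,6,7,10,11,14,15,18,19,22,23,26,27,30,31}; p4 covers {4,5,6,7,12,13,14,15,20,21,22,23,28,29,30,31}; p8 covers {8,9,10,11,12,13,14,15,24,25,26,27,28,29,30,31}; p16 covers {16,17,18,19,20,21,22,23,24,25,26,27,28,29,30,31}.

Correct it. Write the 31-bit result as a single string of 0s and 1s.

s1 (pos 1,3,5,7,9,11,13,15,17,19,21,23,25,27,29,31): 0⊕1⊕1⊕1⊕0⊕0⊕1⊕0⊕0⊕0⊕1⊕0⊕0⊕0⊕0⊕0 = 1
s2 (pos 2,3,6,7,10,11,14,15,18,19,22,23,26,27,30,31): 1⊕1⊕1⊕1⊕0⊕0⊕1⊕0⊕0⊕0⊕1⊕0⊕1⊕0⊕1⊕0 = 0
s4 (pos 4,5,6,7,12,13,14,15,20,21,22,23,28,29,30,31): 1⊕1⊕1⊕1⊕1⊕1⊕1⊕0⊕0⊕1⊕1⊕0⊕1⊕0⊕1⊕0 = 1
s8 (pos 8,9,10,11,12,13,14,15,24,25,26,27,28,29,30,31): 1⊕0⊕0⊕0⊕1⊕1⊕1⊕0⊕0⊕0⊕1⊕0⊕1⊕0⊕1⊕0 = 1
s16 (pos 16,17,18,19,20,21,22,23,24,25,26,27,28,29,30,31): 0⊕0⊕0⊕0⊕0⊕1⊕1⊕0⊕0⊕0⊕1⊕0⊕1⊕0⊕1⊕0 = 1
Syndrome s16…s1 = 11101 → error at position 29.
Flip position 29: 0111111100011100000011000101010 → 0111111100011100000011000101110

0111111100011100000011000101110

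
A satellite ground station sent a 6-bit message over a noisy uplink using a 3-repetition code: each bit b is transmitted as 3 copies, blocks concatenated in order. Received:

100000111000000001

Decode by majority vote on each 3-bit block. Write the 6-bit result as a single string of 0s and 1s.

Block 1 (100): 1 one → 0
Block 2 (000): 0 ones → 0
Block 3 (111): 3 ones → 1
Block 4 (000): 0 ones → 0
Block 5 (000): 0 ones → 0
Block 6 (001): 1 one → 0

001000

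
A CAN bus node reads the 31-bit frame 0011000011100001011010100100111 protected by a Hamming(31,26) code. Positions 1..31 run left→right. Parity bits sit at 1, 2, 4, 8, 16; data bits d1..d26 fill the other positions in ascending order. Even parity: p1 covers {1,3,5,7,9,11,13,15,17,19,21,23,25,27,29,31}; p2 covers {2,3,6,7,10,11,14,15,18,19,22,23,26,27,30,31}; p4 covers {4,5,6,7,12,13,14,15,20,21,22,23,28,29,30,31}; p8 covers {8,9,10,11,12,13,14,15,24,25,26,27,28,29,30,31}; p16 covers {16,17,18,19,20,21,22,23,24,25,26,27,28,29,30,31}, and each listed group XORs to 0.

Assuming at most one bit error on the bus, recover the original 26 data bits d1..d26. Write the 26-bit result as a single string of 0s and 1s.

10001110000011010100000111

s1 (pos 1,3,5,7,9,11,13,15,17,19,21,23,25,27,29,31): 0⊕1⊕0⊕0⊕1⊕1⊕0⊕0⊕0⊕1⊕1⊕1⊕0⊕0⊕1⊕1 = 0
s2 (pos 2,3,6,7,10,11,14,15,18,19,22,23,26,27,30,31): 0⊕1⊕0⊕0⊕1⊕1⊕0⊕0⊕1⊕1⊕0⊕1⊕1⊕0⊕1⊕1 = 1
s4 (pos 4,5,6,7,12,13,14,15,20,21,22,23,28,29,30,31): 1⊕0⊕0⊕0⊕0⊕0⊕0⊕0⊕0⊕1⊕0⊕1⊕0⊕1⊕1⊕1 = 0
s8 (pos 8,9,10,11,12,13,14,15,24,25,26,27,28,29,30,31): 0⊕1⊕1⊕1⊕0⊕0⊕0⊕0⊕0⊕0⊕1⊕0⊕0⊕1⊕1⊕1 = 1
s16 (pos 16,17,18,19,20,21,22,23,24,25,26,27,28,29,30,31): 1⊕0⊕1⊕1⊕0⊕1⊕0⊕1⊕0⊕0⊕1⊕0⊕0⊕1⊕1⊕1 = 1
Syndrome s16…s1 = 11010 → error at position 26.
Flip position 26: 0011000011100001011010100100111 → 0011000011100001011010100000111
Read data bits from positions 3,5,6,7,9,10,11,12,13,14,15,17,18,19,20,21,22,23,24,25,26,27,28,29,30,31: 10001110000011010100000111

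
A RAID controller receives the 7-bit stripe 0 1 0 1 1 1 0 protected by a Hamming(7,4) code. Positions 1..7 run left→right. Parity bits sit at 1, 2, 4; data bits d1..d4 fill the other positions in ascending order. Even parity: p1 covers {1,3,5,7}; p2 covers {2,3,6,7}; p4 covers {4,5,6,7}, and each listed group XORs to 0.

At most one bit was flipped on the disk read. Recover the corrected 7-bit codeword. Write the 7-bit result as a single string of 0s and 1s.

s1 (pos 1,3,5,7): 0⊕0⊕1⊕0 = 1
s2 (pos 2,3,6,7): 1⊕0⊕1⊕0 = 0
s4 (pos 4,5,6,7): 1⊕1⊕1⊕0 = 1
Syndrome s4…s1 = 101 → error at position 5.
Flip position 5: 0101110 → 0101010

0101010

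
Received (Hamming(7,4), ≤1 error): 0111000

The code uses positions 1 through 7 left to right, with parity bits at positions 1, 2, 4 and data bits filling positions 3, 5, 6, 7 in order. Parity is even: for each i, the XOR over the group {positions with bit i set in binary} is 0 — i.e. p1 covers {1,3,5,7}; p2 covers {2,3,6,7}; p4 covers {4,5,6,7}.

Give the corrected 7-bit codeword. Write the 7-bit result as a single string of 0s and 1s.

s1 (pos 1,3,5,7): 0⊕1⊕0⊕0 = 1
s2 (pos 2,3,6,7): 1⊕1⊕0⊕0 = 0
s4 (pos 4,5,6,7): 1⊕0⊕0⊕0 = 1
Syndrome s4…s1 = 101 → error at position 5.
Flip position 5: 0111000 → 0111100

0111100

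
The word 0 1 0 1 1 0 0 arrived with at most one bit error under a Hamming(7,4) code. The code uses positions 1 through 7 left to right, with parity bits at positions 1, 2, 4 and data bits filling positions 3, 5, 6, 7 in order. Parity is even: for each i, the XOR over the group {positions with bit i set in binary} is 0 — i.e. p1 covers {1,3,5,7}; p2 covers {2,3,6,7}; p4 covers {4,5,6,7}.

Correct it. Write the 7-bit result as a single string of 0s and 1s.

s1 (pos 1,3,5,7): 0⊕0⊕1⊕0 = 1
s2 (pos 2,3,6,7): 1⊕0⊕0⊕0 = 1
s4 (pos 4,5,6,7): 1⊕1⊕0⊕0 = 0
Syndrome s4…s1 = 011 → error at position 3.
Flip position 3: 0101100 → 0111100

0111100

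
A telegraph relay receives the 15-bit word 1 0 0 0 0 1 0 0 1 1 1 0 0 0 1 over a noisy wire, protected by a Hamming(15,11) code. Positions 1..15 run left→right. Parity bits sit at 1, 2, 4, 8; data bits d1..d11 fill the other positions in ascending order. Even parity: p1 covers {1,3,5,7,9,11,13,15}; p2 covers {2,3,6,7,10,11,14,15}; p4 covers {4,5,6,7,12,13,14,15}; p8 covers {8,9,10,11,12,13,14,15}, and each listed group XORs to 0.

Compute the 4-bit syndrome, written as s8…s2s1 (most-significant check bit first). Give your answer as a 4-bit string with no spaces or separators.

s1 (pos 1,3,5,7,9,11,13,15): 1⊕0⊕0⊕0⊕1⊕1⊕0⊕1 = 0
s2 (pos 2,3,6,7,10,11,14,15): 0⊕0⊕1⊕0⊕1⊕1⊕0⊕1 = 0
s4 (pos 4,5,6,7,12,13,14,15): 0⊕0⊕1⊕0⊕0⊕0⊕0⊕1 = 0
s8 (pos 8,9,10,11,12,13,14,15): 0⊕1⊕1⊕1⊕0⊕0⊕0⊕1 = 0
Syndrome s8…s1 = 0000 → no error.

0000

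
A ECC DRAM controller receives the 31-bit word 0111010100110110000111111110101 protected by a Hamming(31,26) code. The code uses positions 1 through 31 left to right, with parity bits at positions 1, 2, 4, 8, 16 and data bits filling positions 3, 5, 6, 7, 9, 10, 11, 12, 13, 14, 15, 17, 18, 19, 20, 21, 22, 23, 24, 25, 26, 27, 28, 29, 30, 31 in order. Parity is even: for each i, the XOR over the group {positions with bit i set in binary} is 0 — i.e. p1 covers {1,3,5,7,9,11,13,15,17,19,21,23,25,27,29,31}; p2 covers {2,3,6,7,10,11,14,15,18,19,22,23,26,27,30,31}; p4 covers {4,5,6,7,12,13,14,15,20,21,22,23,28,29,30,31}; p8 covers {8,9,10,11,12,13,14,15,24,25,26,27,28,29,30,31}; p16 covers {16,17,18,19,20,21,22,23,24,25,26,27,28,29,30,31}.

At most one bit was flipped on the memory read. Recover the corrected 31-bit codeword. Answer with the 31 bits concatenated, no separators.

s1 (pos 1,3,5,7,9,11,13,15,17,19,21,23,25,27,29,31): 0⊕1⊕0⊕0⊕0⊕1⊕0⊕1⊕0⊕0⊕1⊕1⊕1⊕1⊕1⊕1 = 1
s2 (pos 2,3,6,7,10,11,14,15,18,19,22,23,26,27,30,31): 1⊕1⊕1⊕0⊕0⊕1⊕1⊕1⊕0⊕0⊕1⊕1⊕1⊕1⊕0⊕1 = 1
s4 (pos 4,5,6,7,12,13,14,15,20,21,22,23,28,29,30,31): 1⊕0⊕1⊕0⊕1⊕0⊕1⊕1⊕1⊕1⊕1⊕1⊕0⊕1⊕0⊕1 = 1
s8 (pos 8,9,10,11,12,13,14,15,24,25,26,27,28,29,30,31): 1⊕0⊕0⊕1⊕1⊕0⊕1⊕1⊕1⊕1⊕1⊕1⊕0⊕1⊕0⊕1 = 1
s16 (pos 16,17,18,19,20,21,22,23,24,25,26,27,28,29,30,31): 0⊕0⊕0⊕0⊕1⊕1⊕1⊕1⊕1⊕1⊕1⊕1⊕0⊕1⊕0⊕1 = 0
Syndrome s16…s1 = 01111 → error at position 15.
Flip position 15: 0111010100110110000111111110101 → 0111010100110100000111111110101

0111010100110100000111111110101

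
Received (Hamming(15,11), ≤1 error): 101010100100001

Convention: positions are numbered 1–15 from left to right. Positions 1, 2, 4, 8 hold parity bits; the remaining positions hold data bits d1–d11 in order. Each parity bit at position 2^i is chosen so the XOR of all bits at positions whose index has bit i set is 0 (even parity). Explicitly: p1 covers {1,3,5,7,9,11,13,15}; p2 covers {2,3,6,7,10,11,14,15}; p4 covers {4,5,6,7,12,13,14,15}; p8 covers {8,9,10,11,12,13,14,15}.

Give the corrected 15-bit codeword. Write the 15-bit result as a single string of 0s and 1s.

101000100100001

s1 (pos 1,3,5,7,9,11,13,15): 1⊕1⊕1⊕1⊕0⊕0⊕0⊕1 = 1
s2 (pos 2,3,6,7,10,11,14,15): 0⊕1⊕0⊕1⊕1⊕0⊕0⊕1 = 0
s4 (pos 4,5,6,7,12,13,14,15): 0⊕1⊕0⊕1⊕0⊕0⊕0⊕1 = 1
s8 (pos 8,9,10,11,12,13,14,15): 0⊕0⊕1⊕0⊕0⊕0⊕0⊕1 = 0
Syndrome s8…s1 = 0101 → error at position 5.
Flip position 5: 101010100100001 → 101000100100001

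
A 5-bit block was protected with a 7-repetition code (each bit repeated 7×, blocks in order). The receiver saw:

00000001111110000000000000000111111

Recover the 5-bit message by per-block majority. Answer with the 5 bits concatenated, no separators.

01001

Block 1 (0000000): 0 ones → 0
Block 2 (1111110): 6 ones → 1
Block 3 (0000000): 0 ones → 0
Block 4 (0000000): 0 ones → 0
Block 5 (0111111): 6 ones → 1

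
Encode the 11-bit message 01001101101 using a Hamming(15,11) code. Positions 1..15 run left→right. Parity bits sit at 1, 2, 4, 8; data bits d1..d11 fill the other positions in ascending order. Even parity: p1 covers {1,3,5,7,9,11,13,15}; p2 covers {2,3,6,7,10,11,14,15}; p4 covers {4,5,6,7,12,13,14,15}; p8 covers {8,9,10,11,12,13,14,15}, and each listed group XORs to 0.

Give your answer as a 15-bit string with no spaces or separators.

Place data at non-parity positions: p1 p2 0 p4 1 0 0 p8 1 1 0 1 1 0 1
p1 (pos 1,3,5,7,9,11,13,15): XOR of data positions = 0⊕1⊕0⊕1⊕0⊕1⊕1 = 0
p2 (pos 2,3,6,7,10,11,14,15): XOR of data positions = 0⊕0⊕0⊕1⊕0⊕0⊕1 = 0
p4 (pos 4,5,6,7,12,13,14,15): XOR of data positions = 1⊕0⊕0⊕1⊕1⊕0⊕1 = 0
p8 (pos 8,9,10,11,12,13,14,15): XOR of data positions = 1⊕1⊕0⊕1⊕1⊕0⊕1 = 1
Codeword: 000010011101101

000010011101101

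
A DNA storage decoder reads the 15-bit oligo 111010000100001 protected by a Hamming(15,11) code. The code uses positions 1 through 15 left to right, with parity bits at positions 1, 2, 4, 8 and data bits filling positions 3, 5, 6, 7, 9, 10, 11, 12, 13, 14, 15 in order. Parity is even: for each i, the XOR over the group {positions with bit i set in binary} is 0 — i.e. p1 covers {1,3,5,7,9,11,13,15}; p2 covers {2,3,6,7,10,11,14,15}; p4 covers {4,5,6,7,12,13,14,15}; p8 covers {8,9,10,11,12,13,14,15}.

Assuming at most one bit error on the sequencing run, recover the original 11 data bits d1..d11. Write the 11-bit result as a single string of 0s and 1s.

s1 (pos 1,3,5,7,9,11,13,15): 1⊕1⊕1⊕0⊕0⊕0⊕0⊕1 = 0
s2 (pos 2,3,6,7,10,11,14,15): 1⊕1⊕0⊕0⊕1⊕0⊕0⊕1 = 0
s4 (pos 4,5,6,7,12,13,14,15): 0⊕1⊕0⊕0⊕0⊕0⊕0⊕1 = 0
s8 (pos 8,9,10,11,12,13,14,15): 0⊕0⊕1⊕0⊕0⊕0⊕0⊕1 = 0
Syndrome s8…s1 = 0000 → no error.
Read data bits from positions 3,5,6,7,9,10,11,12,13,14,15: 11000100001

11000100001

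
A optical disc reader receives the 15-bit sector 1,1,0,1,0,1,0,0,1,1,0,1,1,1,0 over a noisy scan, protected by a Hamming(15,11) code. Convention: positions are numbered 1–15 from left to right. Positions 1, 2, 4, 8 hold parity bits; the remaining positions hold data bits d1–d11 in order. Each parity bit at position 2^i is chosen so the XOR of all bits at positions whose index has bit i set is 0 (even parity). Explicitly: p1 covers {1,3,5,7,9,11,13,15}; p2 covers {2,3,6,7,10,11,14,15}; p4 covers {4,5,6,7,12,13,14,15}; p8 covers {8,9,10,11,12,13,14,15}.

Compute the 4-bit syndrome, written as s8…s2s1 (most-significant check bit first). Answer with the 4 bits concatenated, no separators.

1101

s1 (pos 1,3,5,7,9,11,13,15): 1⊕0⊕0⊕0⊕1⊕0⊕1⊕0 = 1
s2 (pos 2,3,6,7,10,11,14,15): 1⊕0⊕1⊕0⊕1⊕0⊕1⊕0 = 0
s4 (pos 4,5,6,7,12,13,14,15): 1⊕0⊕1⊕0⊕1⊕1⊕1⊕0 = 1
s8 (pos 8,9,10,11,12,13,14,15): 0⊕1⊕1⊕0⊕1⊕1⊕1⊕0 = 1
Syndrome s8…s1 = 1101 → error at position 13.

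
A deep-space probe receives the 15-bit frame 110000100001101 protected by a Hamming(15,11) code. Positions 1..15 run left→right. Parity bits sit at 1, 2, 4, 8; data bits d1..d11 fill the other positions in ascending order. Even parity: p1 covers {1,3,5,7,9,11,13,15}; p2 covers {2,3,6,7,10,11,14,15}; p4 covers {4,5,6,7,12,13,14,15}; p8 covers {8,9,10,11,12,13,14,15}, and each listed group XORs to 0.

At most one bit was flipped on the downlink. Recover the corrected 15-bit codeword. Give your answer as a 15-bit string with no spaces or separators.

110000100101101

s1 (pos 1,3,5,7,9,11,13,15): 1⊕0⊕0⊕1⊕0⊕0⊕1⊕1 = 0
s2 (pos 2,3,6,7,10,11,14,15): 1⊕0⊕0⊕1⊕0⊕0⊕0⊕1 = 1
s4 (pos 4,5,6,7,12,13,14,15): 0⊕0⊕0⊕1⊕1⊕1⊕0⊕1 = 0
s8 (pos 8,9,10,11,12,13,14,15): 0⊕0⊕0⊕0⊕1⊕1⊕0⊕1 = 1
Syndrome s8…s1 = 1010 → error at position 10.
Flip position 10: 110000100001101 → 110000100101101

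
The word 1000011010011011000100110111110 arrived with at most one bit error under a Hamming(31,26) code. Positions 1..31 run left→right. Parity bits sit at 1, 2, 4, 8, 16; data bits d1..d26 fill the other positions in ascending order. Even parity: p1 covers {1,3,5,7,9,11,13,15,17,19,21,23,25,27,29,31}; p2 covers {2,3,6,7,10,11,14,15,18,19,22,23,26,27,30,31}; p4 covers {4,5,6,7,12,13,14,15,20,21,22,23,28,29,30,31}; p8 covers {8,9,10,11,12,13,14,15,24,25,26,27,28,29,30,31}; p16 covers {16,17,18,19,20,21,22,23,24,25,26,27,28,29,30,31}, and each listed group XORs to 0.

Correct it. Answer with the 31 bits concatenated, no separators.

1000011010011011010100110111110

s1 (pos 1,3,5,7,9,11,13,15,17,19,21,23,25,27,29,31): 1⊕0⊕0⊕1⊕1⊕0⊕1⊕1⊕0⊕0⊕0⊕1⊕0⊕1⊕1⊕0 = 0
s2 (pos 2,3,6,7,10,11,14,15,18,19,22,23,26,27,30,31): 0⊕0⊕1⊕1⊕0⊕0⊕0⊕1⊕0⊕0⊕0⊕1⊕1⊕1⊕1⊕0 = 1
s4 (pos 4,5,6,7,12,13,14,15,20,21,22,23,28,29,30,31): 0⊕0⊕1⊕1⊕1⊕1⊕0⊕1⊕1⊕0⊕0⊕1⊕1⊕1⊕1⊕0 = 0
s8 (pos 8,9,10,11,12,13,14,15,24,25,26,27,28,29,30,31): 0⊕1⊕0⊕0⊕1⊕1⊕0⊕1⊕1⊕0⊕1⊕1⊕1⊕1⊕1⊕0 = 0
s16 (pos 16,17,18,19,20,21,22,23,24,25,26,27,28,29,30,31): 1⊕0⊕0⊕0⊕1⊕0⊕0⊕1⊕1⊕0⊕1⊕1⊕1⊕1⊕1⊕0 = 1
Syndrome s16…s1 = 10010 → error at position 18.
Flip position 18: 1000011010011011000100110111110 → 1000011010011011010100110111110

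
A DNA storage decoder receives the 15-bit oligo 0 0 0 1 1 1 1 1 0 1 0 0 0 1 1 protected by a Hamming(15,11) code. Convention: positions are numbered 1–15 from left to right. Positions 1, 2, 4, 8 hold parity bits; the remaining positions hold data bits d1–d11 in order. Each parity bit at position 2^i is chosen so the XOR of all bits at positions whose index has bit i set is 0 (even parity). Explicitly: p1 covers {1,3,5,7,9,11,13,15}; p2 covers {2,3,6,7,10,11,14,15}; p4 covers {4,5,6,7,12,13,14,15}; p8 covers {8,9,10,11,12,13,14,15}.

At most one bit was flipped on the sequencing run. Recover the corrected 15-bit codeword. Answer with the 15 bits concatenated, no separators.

s1 (pos 1,3,5,7,9,11,13,15): 0⊕0⊕1⊕1⊕0⊕0⊕0⊕1 = 1
s2 (pos 2,3,6,7,10,11,14,15): 0⊕0⊕1⊕1⊕1⊕0⊕1⊕1 = 1
s4 (pos 4,5,6,7,12,13,14,15): 1⊕1⊕1⊕1⊕0⊕0⊕1⊕1 = 0
s8 (pos 8,9,10,11,12,13,14,15): 1⊕0⊕1⊕0⊕0⊕0⊕1⊕1 = 0
Syndrome s8…s1 = 0011 → error at position 3.
Flip position 3: 000111110100011 → 001111110100011

001111110100011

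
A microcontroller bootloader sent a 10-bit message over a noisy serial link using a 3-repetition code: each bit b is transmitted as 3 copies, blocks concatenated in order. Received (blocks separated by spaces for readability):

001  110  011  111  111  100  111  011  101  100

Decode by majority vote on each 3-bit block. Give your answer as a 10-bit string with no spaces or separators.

Block 1 (001): 1 one → 0
Block 2 (110): 2 ones → 1
Block 3 (011): 2 ones → 1
Block 4 (111): 3 ones → 1
Block 5 (111): 3 ones → 1
Block 6 (100): 1 one → 0
Block 7 (111): 3 ones → 1
Block 8 (011): 2 ones → 1
Block 9 (101): 2 ones → 1
Block 10 (100): 1 one → 0

0111101110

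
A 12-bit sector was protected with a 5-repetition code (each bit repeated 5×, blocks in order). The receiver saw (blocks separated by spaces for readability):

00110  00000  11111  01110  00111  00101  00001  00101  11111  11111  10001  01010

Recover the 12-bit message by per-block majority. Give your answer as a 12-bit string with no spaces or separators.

Block 1 (00110): 2 ones → 0
Block 2 (00000): 0 ones → 0
Block 3 (11111): 5 ones → 1
Block 4 (01110): 3 ones → 1
Block 5 (00111): 3 ones → 1
Block 6 (00101): 2 ones → 0
Block 7 (00001): 1 one → 0
Block 8 (00101): 2 ones → 0
Block 9 (11111): 5 ones → 1
Block 10 (11111): 5 ones → 1
Block 11 (10001): 2 ones → 0
Block 12 (01010): 2 ones → 0

001110001100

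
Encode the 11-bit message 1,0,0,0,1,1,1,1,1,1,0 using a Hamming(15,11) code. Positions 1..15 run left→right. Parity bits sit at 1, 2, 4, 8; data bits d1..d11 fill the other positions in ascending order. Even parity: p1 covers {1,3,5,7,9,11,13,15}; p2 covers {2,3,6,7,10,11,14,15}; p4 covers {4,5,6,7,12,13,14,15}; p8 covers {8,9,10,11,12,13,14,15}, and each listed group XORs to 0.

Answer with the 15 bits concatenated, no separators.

Place data at non-parity positions: p1 p2 1 p4 0 0 0 p8 1 1 1 1 1 1 0
p1 (pos 1,3,5,7,9,11,13,15): XOR of data positions = 1⊕0⊕0⊕1⊕1⊕1⊕0 = 0
p2 (pos 2,3,6,7,10,11,14,15): XOR of data positions = 1⊕0⊕0⊕1⊕1⊕1⊕0 = 0
p4 (pos 4,5,6,7,12,13,14,15): XOR of data positions = 0⊕0⊕0⊕1⊕1⊕1⊕0 = 1
p8 (pos 8,9,10,11,12,13,14,15): XOR of data positions = 1⊕1⊕1⊕1⊕1⊕1⊕0 = 0
Codeword: 001100001111110

001100001111110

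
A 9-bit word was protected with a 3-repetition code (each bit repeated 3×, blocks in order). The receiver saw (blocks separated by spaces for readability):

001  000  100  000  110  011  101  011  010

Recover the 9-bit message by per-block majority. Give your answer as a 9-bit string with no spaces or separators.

Block 1 (001): 1 one → 0
Block 2 (000): 0 ones → 0
Block 3 (100): 1 one → 0
Block 4 (000): 0 ones → 0
Block 5 (110): 2 ones → 1
Block 6 (011): 2 ones → 1
Block 7 (101): 2 ones → 1
Block 8 (011): 2 ones → 1
Block 9 (010): 1 one → 0

000011110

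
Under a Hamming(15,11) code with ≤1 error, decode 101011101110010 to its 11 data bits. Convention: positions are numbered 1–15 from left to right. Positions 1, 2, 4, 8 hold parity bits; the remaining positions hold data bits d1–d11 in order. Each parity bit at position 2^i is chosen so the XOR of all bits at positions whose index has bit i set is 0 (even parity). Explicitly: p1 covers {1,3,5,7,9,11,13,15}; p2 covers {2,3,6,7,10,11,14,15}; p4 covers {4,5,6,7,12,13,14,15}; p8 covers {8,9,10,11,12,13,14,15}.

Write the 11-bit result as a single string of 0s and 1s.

11111110010

s1 (pos 1,3,5,7,9,11,13,15): 1⊕1⊕1⊕1⊕1⊕1⊕0⊕0 = 0
s2 (pos 2,3,6,7,10,11,14,15): 0⊕1⊕1⊕1⊕1⊕1⊕1⊕0 = 0
s4 (pos 4,5,6,7,12,13,14,15): 0⊕1⊕1⊕1⊕0⊕0⊕1⊕0 = 0
s8 (pos 8,9,10,11,12,13,14,15): 0⊕1⊕1⊕1⊕0⊕0⊕1⊕0 = 0
Syndrome s8…s1 = 0000 → no error.
Read data bits from positions 3,5,6,7,9,10,11,12,13,14,15: 11111110010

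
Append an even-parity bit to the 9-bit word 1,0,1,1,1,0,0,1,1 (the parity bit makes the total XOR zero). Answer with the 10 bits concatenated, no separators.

XOR of the 9 data bits: 1⊕0⊕1⊕1⊕1⊕0⊕0⊕1⊕1 = 0
Parity bit = 0 (so all 10 bits XOR to 0).

1011100110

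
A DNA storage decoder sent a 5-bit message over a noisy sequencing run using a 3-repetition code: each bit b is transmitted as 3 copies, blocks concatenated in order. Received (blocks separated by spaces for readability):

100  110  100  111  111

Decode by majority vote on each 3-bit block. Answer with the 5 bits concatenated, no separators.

01011

Block 1 (100): 1 one → 0
Block 2 (110): 2 ones → 1
Block 3 (100): 1 one → 0
Block 4 (111): 3 ones → 1
Block 5 (111): 3 ones → 1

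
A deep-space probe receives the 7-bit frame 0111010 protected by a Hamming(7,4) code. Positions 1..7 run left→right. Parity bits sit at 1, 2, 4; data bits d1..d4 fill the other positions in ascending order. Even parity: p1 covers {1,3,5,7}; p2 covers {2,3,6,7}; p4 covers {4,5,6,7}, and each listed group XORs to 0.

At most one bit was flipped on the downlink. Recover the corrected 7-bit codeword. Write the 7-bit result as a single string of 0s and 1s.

s1 (pos 1,3,5,7): 0⊕1⊕0⊕0 = 1
s2 (pos 2,3,6,7): 1⊕1⊕1⊕0 = 1
s4 (pos 4,5,6,7): 1⊕0⊕1⊕0 = 0
Syndrome s4…s1 = 011 → error at position 3.
Flip position 3: 0111010 → 0101010

0101010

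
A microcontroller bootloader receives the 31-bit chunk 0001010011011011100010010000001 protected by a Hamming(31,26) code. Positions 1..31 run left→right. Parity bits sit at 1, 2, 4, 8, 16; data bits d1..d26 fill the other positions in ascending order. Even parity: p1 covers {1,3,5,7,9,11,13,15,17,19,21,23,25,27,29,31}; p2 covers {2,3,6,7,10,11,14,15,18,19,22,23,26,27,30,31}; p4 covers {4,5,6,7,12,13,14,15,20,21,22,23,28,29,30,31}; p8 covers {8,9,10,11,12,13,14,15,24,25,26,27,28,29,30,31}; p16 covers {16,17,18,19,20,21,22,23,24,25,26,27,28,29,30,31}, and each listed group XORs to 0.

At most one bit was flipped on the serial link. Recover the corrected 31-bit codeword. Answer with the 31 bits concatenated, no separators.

s1 (pos 1,3,5,7,9,11,13,15,17,19,21,23,25,27,29,31): 0⊕0⊕0⊕0⊕1⊕0⊕1⊕1⊕1⊕0⊕1⊕0⊕0⊕0⊕0⊕1 = 0
s2 (pos 2,3,6,7,10,11,14,15,18,19,22,23,26,27,30,31): 0⊕0⊕1⊕0⊕1⊕0⊕0⊕1⊕0⊕0⊕0⊕0⊕0⊕0⊕0⊕1 = 0
s4 (pos 4,5,6,7,12,13,14,15,20,21,22,23,28,29,30,31): 1⊕0⊕1⊕0⊕1⊕1⊕0⊕1⊕0⊕1⊕0⊕0⊕0⊕0⊕0⊕1 = 1
s8 (pos 8,9,10,11,12,13,14,15,24,25,26,27,28,29,30,31): 0⊕1⊕1⊕0⊕1⊕1⊕0⊕1⊕1⊕0⊕0⊕0⊕0⊕0⊕0⊕1 = 1
s16 (pos 16,17,18,19,20,21,22,23,24,25,26,27,28,29,30,31): 1⊕1⊕0⊕0⊕0⊕1⊕0⊕0⊕1⊕0⊕0⊕0⊕0⊕0⊕0⊕1 = 1
Syndrome s16…s1 = 11100 → error at position 28.
Flip position 28: 0001010011011011100010010000001 → 0001010011011011100010010001001

0001010011011011100010010001001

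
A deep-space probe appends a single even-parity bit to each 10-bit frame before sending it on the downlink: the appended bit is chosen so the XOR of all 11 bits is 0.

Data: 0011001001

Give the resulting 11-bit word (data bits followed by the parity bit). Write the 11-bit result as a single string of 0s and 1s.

XOR of the 10 data bits: 0⊕0⊕1⊕1⊕0⊕0⊕1⊕0⊕0⊕1 = 0
Parity bit = 0 (so all 11 bits XOR to 0).

00110010010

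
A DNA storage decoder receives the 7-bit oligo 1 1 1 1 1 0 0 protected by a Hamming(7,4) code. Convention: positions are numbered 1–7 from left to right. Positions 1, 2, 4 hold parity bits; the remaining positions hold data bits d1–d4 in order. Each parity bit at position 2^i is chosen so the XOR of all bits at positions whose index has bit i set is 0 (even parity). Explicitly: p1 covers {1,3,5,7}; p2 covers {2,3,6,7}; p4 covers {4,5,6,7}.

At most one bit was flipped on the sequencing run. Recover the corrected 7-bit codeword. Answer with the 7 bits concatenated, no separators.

s1 (pos 1,3,5,7): 1⊕1⊕1⊕0 = 1
s2 (pos 2,3,6,7): 1⊕1⊕0⊕0 = 0
s4 (pos 4,5,6,7): 1⊕1⊕0⊕0 = 0
Syndrome s4…s1 = 001 → error at position 1.
Flip position 1: 1111100 → 0111100

0111100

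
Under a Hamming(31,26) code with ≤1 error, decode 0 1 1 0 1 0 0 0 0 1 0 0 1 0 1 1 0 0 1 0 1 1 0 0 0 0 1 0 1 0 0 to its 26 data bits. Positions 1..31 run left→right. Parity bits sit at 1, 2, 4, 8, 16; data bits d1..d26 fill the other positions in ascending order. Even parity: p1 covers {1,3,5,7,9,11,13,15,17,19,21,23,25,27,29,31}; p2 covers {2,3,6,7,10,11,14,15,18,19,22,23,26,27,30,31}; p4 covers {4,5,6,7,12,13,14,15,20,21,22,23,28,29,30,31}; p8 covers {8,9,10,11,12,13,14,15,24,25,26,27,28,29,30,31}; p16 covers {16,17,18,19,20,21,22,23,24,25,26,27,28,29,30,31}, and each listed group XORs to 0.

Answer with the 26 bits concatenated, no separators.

11000000101001011000010100

s1 (pos 1,3,5,7,9,11,13,15,17,19,21,23,25,27,29,31): 0⊕1⊕1⊕0⊕0⊕0⊕1⊕1⊕0⊕1⊕1⊕0⊕0⊕1⊕1⊕0 = 0
s2 (pos 2,3,6,7,10,11,14,15,18,19,22,23,26,27,30,31): 1⊕1⊕0⊕0⊕1⊕0⊕0⊕1⊕0⊕1⊕1⊕0⊕0⊕1⊕0⊕0 = 1
s4 (pos 4,5,6,7,12,13,14,15,20,21,22,23,28,29,30,31): 0⊕1⊕0⊕0⊕0⊕1⊕0⊕1⊕0⊕1⊕1⊕0⊕0⊕1⊕0⊕0 = 0
s8 (pos 8,9,10,11,12,13,14,15,24,25,26,27,28,29,30,31): 0⊕0⊕1⊕0⊕0⊕1⊕0⊕1⊕0⊕0⊕0⊕1⊕0⊕1⊕0⊕0 = 1
s16 (pos 16,17,18,19,20,21,22,23,24,25,26,27,28,29,30,31): 1⊕0⊕0⊕1⊕0⊕1⊕1⊕0⊕0⊕0⊕0⊕1⊕0⊕1⊕0⊕0 = 0
Syndrome s16…s1 = 01010 → error at position 10.
Flip position 10: 0110100001001011001011000010100 → 0110100000001011001011000010100
Read data bits from positions 3,5,6,7,9,10,11,12,13,14,15,17,18,19,20,21,22,23,24,25,26,27,28,29,30,31: 11000000101001011000010100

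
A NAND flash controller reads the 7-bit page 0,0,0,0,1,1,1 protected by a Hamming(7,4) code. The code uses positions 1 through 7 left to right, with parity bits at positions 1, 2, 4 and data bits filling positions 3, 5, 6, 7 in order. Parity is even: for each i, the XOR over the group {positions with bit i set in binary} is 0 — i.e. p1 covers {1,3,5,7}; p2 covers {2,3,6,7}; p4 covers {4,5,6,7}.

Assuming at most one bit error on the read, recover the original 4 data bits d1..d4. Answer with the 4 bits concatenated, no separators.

s1 (pos 1,3,5,7): 0⊕0⊕1⊕1 = 0
s2 (pos 2,3,6,7): 0⊕0⊕1⊕1 = 0
s4 (pos 4,5,6,7): 0⊕1⊕1⊕1 = 1
Syndrome s4…s1 = 100 → error at position 4.
Flip position 4: 0000111 → 0001111
Read data bits from positions 3,5,6,7: 0111

0111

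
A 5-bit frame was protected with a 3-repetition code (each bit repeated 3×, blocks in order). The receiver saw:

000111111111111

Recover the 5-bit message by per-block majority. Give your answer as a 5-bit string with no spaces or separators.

01111

Block 1 (000): 0 ones → 0
Block 2 (111): 3 ones → 1
Block 3 (111): 3 ones → 1
Block 4 (111): 3 ones → 1
Block 5 (111): 3 ones → 1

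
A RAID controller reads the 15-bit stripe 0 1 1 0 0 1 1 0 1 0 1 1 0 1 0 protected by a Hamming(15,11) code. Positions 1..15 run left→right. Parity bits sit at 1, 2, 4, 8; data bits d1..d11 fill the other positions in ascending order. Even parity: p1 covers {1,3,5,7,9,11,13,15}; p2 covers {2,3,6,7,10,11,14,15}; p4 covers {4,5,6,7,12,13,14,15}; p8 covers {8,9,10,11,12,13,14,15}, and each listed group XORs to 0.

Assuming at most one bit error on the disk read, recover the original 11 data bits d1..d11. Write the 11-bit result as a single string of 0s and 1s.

s1 (pos 1,3,5,7,9,11,13,15): 0⊕1⊕0⊕1⊕1⊕1⊕0⊕0 = 0
s2 (pos 2,3,6,7,10,11,14,15): 1⊕1⊕1⊕1⊕0⊕1⊕1⊕0 = 0
s4 (pos 4,5,6,7,12,13,14,15): 0⊕0⊕1⊕1⊕1⊕0⊕1⊕0 = 0
s8 (pos 8,9,10,11,12,13,14,15): 0⊕1⊕0⊕1⊕1⊕0⊕1⊕0 = 0
Syndrome s8…s1 = 0000 → no error.
Read data bits from positions 3,5,6,7,9,10,11,12,13,14,15: 10111011010

10111011010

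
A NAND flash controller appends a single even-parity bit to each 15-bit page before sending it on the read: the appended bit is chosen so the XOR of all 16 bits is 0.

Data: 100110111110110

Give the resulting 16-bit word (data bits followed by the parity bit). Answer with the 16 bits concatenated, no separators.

1001101111101100

XOR of the 15 data bits: 1⊕0⊕0⊕1⊕1⊕0⊕1⊕1⊕1⊕1⊕1⊕0⊕1⊕1⊕0 = 0
Parity bit = 0 (so all 16 bits XOR to 0).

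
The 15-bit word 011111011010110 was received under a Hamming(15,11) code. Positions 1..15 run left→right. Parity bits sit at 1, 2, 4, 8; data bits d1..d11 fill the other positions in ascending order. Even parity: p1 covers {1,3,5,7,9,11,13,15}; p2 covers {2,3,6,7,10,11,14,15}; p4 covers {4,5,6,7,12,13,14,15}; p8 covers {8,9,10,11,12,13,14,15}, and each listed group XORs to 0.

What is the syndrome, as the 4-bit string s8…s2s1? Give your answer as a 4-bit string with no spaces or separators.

s1 (pos 1,3,5,7,9,11,13,15): 0⊕1⊕1⊕0⊕1⊕1⊕1⊕0 = 1
s2 (pos 2,3,6,7,10,11,14,15): 1⊕1⊕1⊕0⊕0⊕1⊕1⊕0 = 1
s4 (pos 4,5,6,7,12,13,14,15): 1⊕1⊕1⊕0⊕0⊕1⊕1⊕0 = 1
s8 (pos 8,9,10,11,12,13,14,15): 1⊕1⊕0⊕1⊕0⊕1⊕1⊕0 = 1
Syndrome s8…s1 = 1111 → error at position 15.

1111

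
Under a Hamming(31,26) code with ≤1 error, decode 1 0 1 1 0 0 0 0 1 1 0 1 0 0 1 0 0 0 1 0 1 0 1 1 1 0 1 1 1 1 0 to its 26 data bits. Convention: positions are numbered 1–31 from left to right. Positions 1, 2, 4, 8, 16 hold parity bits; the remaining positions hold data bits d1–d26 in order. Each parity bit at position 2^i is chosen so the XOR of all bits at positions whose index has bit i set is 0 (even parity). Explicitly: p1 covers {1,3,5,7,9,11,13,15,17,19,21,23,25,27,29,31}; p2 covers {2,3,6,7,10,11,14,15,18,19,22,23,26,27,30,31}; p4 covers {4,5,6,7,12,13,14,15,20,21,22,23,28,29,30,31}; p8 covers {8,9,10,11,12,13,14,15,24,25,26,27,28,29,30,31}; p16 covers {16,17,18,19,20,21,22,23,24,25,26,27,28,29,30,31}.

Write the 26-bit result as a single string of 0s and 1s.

10001101001011010111011110

s1 (pos 1,3,5,7,9,11,13,15,17,19,21,23,25,27,29,31): 1⊕1⊕0⊕0⊕1⊕0⊕0⊕1⊕0⊕1⊕1⊕1⊕1⊕1⊕1⊕0 = 0
s2 (pos 2,3,6,7,10,11,14,15,18,19,22,23,26,27,30,31): 0⊕1⊕0⊕0⊕1⊕0⊕0⊕1⊕0⊕1⊕0⊕1⊕0⊕1⊕1⊕0 = 1
s4 (pos 4,5,6,7,12,13,14,15,20,21,22,23,28,29,30,31): 1⊕0⊕0⊕0⊕1⊕0⊕0⊕1⊕0⊕1⊕0⊕1⊕1⊕1⊕1⊕0 = 0
s8 (pos 8,9,10,11,12,13,14,15,24,25,26,27,28,29,30,31): 0⊕1⊕1⊕0⊕1⊕0⊕0⊕1⊕1⊕1⊕0⊕1⊕1⊕1⊕1⊕0 = 0
s16 (pos 16,17,18,19,20,21,22,23,24,25,26,27,28,29,30,31): 0⊕0⊕0⊕1⊕0⊕1⊕0⊕1⊕1⊕1⊕0⊕1⊕1⊕1⊕1⊕0 = 1
Syndrome s16…s1 = 10010 → error at position 18.
Flip position 18: 1011000011010010001010111011110 → 1011000011010010011010111011110
Read data bits from positions 3,5,6,7,9,10,11,12,13,14,15,17,18,19,20,21,22,23,24,25,26,27,28,29,30,31: 10001101001011010111011110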